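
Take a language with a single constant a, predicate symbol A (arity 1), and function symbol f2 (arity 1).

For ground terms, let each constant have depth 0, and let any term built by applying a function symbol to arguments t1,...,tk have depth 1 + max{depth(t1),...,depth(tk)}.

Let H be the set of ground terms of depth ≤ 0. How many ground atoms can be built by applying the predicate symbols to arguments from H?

1

First count ground terms of depth ≤ 0.
If N_k denotes the number of depth-≤k ground terms, the 1 constant gives N_0 = 1, and each function symbol of arity r contributes N_{k-1}^r new terms at level k: N_k = 1 + N_{k-1}.
N_0 = 1
So |H| = 1.
Ground atoms are formed by filling each argument slot of a predicate with a term from H, so an r-ary predicate gives |H|^r atoms:
  A: 1
Total ground atoms: 1.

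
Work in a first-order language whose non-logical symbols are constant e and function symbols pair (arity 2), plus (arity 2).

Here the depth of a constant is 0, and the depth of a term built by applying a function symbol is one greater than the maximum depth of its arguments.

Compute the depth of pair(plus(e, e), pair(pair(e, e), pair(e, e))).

3

depth(plus(e, e)) = 1 + max(0, 0) = 1
depth(pair(e, e)) = 1 + max(0, 0) = 1
depth(pair(pair(e, e), pair(e, e))) = 1 + max(1, 1) = 2
depth(pair(plus(e, e), pair(pair(e, e), pair(e, e)))) = 1 + max(1, 2) = 3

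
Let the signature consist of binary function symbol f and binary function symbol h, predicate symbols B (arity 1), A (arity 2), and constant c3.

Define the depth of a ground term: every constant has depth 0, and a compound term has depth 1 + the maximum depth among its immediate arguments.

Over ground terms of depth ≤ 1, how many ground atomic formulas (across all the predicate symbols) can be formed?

First count ground terms of depth ≤ 1.
Let N_k count ground terms of depth at most k. Each non-constant term of depth ≤ k is some function symbol applied to depth-≤(k−1) arguments, giving N_k = 1 + N_{k-1}^2 + N_{k-1}^2.
N_0 = 1
N_1 = 1 + 1^2 + 1^2 = 3
Explicitly: c3, f(c3, c3), h(c3, c3).
So |H| = 3.
For each predicate symbol, the number of ground atoms is |H| raised to its arity; summing:
  B: 3;  A: 3^2 = 9
Total ground atoms: 3 + 9 = 12.

12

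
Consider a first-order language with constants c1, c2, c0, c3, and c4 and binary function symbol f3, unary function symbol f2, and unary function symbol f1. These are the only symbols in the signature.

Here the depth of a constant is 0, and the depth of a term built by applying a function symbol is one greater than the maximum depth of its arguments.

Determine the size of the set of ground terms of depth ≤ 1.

Count level by level. With function symbols f3/2, f2/1, f1/1, the terms of depth ≤ k are the 5 constants together with each function applied to depth-≤(k−1) tuples, so N_k = 5 + N_{k-1}^2 + N_{k-1} + N_{k-1}.
N_0 = 5
N_1 = 5 + 5^2 + 5 + 5 = 40

40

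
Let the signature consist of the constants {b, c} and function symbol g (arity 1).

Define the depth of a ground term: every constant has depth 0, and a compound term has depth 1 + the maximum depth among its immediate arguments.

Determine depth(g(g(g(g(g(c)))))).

5

depth(g(c)) = 1 + depth(c) = 1 + 0 = 1
depth(g(g(c))) = 1 + depth(g(c)) = 1 + 1 = 2
depth(g(g(g(c)))) = 1 + depth(g(g(c))) = 1 + 2 = 3
depth(g(g(g(g(c))))) = 1 + depth(g(g(g(c)))) = 1 + 3 = 4
depth(g(g(g(g(g(c)))))) = 1 + depth(g(g(g(g(c))))) = 1 + 4 = 5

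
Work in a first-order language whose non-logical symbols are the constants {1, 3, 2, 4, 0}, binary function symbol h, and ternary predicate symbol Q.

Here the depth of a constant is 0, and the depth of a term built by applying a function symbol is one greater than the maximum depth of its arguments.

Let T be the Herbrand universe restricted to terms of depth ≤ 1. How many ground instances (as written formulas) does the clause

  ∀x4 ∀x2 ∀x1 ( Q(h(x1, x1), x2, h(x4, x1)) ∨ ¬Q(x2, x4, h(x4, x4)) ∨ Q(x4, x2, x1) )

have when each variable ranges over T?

27000

Ground terms of depth ≤ 1:
  If N_k denotes the number of depth-≤k ground terms, the 5 constants give N_0 = 5, and each function symbol of arity r contributes N_{k-1}^r new terms at level k: N_k = 5 + N_{k-1}^2.
  N_0 = 5
  N_1 = 5 + 5^2 = 30
So there are 30 ground terms available for substitution.
Each of x4, x2, x1 ranges independently over the available ground terms, and distinct assignments produce distinct instances.
Number of ground instances = 30^3 = 27000.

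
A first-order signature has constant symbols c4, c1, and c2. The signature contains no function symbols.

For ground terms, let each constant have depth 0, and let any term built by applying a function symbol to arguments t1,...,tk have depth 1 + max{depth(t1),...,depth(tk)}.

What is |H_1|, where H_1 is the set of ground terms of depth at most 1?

With no function symbols every ground term is a constant, so there are exactly 3 ground terms at every depth bound.
N_0 = 3
N_1 = 3
Explicitly: c4, c1, c2.

3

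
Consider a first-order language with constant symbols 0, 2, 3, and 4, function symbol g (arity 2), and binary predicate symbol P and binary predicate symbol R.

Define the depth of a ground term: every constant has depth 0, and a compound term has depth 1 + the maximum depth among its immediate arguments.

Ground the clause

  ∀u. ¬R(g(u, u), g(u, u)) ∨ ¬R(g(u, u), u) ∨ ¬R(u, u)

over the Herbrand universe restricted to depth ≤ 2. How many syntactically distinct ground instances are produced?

Ground terms of depth ≤ 2:
  Let N_k = |{terms of depth ≤ k}|. Then N_0 = 4 and N_k = 4 + N_{k-1}^2 for k ≥ 1 (one summand per function symbol, arity giving the exponent).
  N_0 = 4
  N_1 = 4 + 4^2 = 20
  N_2 = 4 + 20^2 = 404
So there are 404 ground terms available for substitution.
The body mentions the single quantified variable u; since ground terms form a free algebra, no two substitutions collapse to the same formula.
Number of ground instances = 404.

404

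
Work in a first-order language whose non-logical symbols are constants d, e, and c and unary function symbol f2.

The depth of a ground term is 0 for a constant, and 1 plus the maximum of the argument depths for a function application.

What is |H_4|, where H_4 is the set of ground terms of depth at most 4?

Count level by level. With function symbols f2/1, the terms of depth ≤ k are the 3 constants together with each function applied to depth-≤(k−1) tuples, so N_k = 3 + N_{k-1}.
N_0 = 3
N_1 = 3 + 3 = 6
N_2 = 3 + 6 = 9
N_3 = 3 + 9 = 12
N_4 = 3 + 12 = 15

15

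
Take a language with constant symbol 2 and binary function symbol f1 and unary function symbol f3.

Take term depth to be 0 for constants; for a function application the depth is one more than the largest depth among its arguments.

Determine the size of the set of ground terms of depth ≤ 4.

Let N_k count ground terms of depth at most k. Each non-constant term of depth ≤ k is some function symbol applied to depth-≤(k−1) arguments, giving N_k = 1 + N_{k-1}^2 + N_{k-1}.
N_0 = 1
N_1 = 1 + 1^2 + 1 = 3
N_2 = 1 + 3^2 + 3 = 13
N_3 = 1 + 13^2 + 13 = 183
N_4 = 1 + 183^2 + 183 = 33673

33673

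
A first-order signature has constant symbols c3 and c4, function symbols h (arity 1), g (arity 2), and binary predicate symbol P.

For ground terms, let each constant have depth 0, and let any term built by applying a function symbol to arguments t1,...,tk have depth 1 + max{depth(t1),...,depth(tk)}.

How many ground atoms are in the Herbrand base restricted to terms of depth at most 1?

First count ground terms of depth ≤ 1.
Count level by level. With function symbols h/1, g/2, the terms of depth ≤ k are the 2 constants together with each function applied to depth-≤(k−1) tuples, so N_k = 2 + N_{k-1} + N_{k-1}^2.
N_0 = 2
N_1 = 2 + 2 + 2^2 = 8
Explicitly: c3, c4, h(c3), h(c4), g(c3, c3), g(c3, c4), g(c4, c3), g(c4, c4).
So |H| = 8.
A ground atom is a predicate applied to a tuple of terms from H, so the count is the sum over predicates of |H|^arity:
  P: 8^2 = 64
Total ground atoms: 64.

64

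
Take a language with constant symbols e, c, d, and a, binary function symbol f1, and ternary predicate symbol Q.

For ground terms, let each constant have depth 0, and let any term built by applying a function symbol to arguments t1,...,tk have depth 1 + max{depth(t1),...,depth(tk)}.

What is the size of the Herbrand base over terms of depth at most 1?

8000

First count ground terms of depth ≤ 1.
Write N_k for the number of ground terms of depth ≤ k. A term of depth ≤ k is either a constant or a function symbol applied to arguments of depth ≤ k−1, so N_k = 4 + N_{k-1}^2.
N_0 = 4
N_1 = 4 + 4^2 = 20
So |H| = 20.
Each predicate of arity r yields |H|^r ground atoms (one per choice of an r-tuple from H):
  Q: 20^3 = 8000
Total ground atoms: 8000.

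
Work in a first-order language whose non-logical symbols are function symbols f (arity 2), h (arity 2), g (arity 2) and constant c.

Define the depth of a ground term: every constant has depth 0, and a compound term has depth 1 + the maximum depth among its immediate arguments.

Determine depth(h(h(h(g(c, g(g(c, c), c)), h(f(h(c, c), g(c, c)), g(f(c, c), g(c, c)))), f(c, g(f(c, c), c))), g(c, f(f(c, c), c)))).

depth(g(c, c)) = 1 + max(0, 0) = 1
depth(g(g(c, c), c)) = 1 + max(1, 0) = 2
depth(g(c, g(g(c, c), c))) = 1 + max(0, 2) = 3
depth(h(c, c)) = 1 + max(0, 0) = 1
depth(f(h(c, c), g(c, c))) = 1 + max(1, 1) = 2
depth(f(c, c)) = 1 + max(0, 0) = 1
depth(g(f(c, c), g(c, c))) = 1 + max(1, 1) = 2
depth(h(f(h(c, c), g(c, c)), g(f(c, c), g(c, c)))) = 1 + max(2, 2) = 3
depth(h(g(c, g(g(c, c), c)), h(f(h(c, c), g(c, c)), g(f(c, c), g(c, c))))) = 1 + max(3, 3) = 4
depth(g(f(c, c), c)) = 1 + max(1, 0) = 2
depth(f(c, g(f(c, c), c))) = 1 + max(0, 2) = 3
depth(h(h(g(c, g(g(c, c), c)), h(f(h(c, c), g(c, c)), g(f(c, c), g(c, c)))), f(c, g(f(c, c), c)))) = 1 + max(4, 3) = 5
depth(f(f(c, c), c)) = 1 + max(1, 0) = 2
depth(g(c, f(f(c, c), c))) = 1 + max(0, 2) = 3
depth(h(h(h(g(c, g(g(c, c), c)), h(f(h(c, c), g(c, c)), g(f(c, c), g(c, c)))), f(c, g(f(c, c), c))), g(c, f(f(c, c), c)))) = 1 + max(5, 3) = 6

6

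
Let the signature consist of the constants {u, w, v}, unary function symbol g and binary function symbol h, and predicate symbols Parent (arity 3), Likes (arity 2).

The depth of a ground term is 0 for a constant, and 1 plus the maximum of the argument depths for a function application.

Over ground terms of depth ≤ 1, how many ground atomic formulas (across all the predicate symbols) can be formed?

First count ground terms of depth ≤ 1.
Write N_k for the number of ground terms of depth ≤ k. A term of depth ≤ k is either a constant or a function symbol applied to arguments of depth ≤ k−1, so N_k = 3 + N_{k-1} + N_{k-1}^2.
N_0 = 3
N_1 = 3 + 3 + 3^2 = 15
So |H| = 15.
A ground atom is a predicate applied to a tuple of terms from H, so the count is the sum over predicates of |H|^arity:
  Parent: 15^3 = 3375;  Likes: 15^2 = 225
Total ground atoms: 3375 + 225 = 3600.

3600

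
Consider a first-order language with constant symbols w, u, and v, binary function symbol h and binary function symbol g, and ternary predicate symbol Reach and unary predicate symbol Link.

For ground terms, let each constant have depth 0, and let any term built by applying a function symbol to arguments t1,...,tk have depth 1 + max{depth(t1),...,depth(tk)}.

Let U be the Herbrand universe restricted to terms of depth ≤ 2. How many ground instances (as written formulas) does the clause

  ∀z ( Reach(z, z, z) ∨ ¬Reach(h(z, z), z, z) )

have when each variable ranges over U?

885

Ground terms of depth ≤ 2:
  Let N_k count ground terms of depth at most k. Each non-constant term of depth ≤ k is some function symbol applied to depth-≤(k−1) arguments, giving N_k = 3 + N_{k-1}^2 + N_{k-1}^2.
  N_0 = 3
  N_1 = 3 + 3^2 + 3^2 = 21
  N_2 = 3 + 21^2 + 21^2 = 885
So there are 885 ground terms available for substitution.
There is 1 variable to instantiate (z),  occurring in at least one literal, so different choices give different ground instances.
Number of ground instances = 885.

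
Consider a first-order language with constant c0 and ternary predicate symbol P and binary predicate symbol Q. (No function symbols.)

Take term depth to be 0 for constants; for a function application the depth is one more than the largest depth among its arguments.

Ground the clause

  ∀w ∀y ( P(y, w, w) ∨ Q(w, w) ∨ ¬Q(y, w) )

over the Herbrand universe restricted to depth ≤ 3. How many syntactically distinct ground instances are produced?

1

Ground terms of depth ≤ 3:
  With no function symbols every ground term is a constant, so there is exactly 1 ground term at every depth bound.
  N_0 = 1
  N_1 = 1
  N_2 = 1
  N_3 = 1
  Explicitly: c0.
So there is exactly 1 ground term available for substitution.
Each of w, y ranges independently over the available ground terms, and distinct assignments produce distinct instances.
Number of ground instances = 1^2 = 1.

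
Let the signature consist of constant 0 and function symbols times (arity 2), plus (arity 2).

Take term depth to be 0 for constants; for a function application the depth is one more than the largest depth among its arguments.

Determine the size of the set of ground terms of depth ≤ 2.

19

Let N_k count ground terms of depth at most k. Each non-constant term of depth ≤ k is some function symbol applied to depth-≤(k−1) arguments, giving N_k = 1 + N_{k-1}^2 + N_{k-1}^2.
N_0 = 1
N_1 = 1 + 1^2 + 1^2 = 3
N_2 = 1 + 3^2 + 3^2 = 19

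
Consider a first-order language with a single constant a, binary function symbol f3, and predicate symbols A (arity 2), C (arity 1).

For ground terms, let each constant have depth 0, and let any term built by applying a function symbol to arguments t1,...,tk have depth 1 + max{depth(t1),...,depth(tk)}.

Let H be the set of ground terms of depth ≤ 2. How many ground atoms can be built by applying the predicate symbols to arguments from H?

First count ground terms of depth ≤ 2.
Let N_k count ground terms of depth at most k. Each non-constant term of depth ≤ k is some function symbol applied to depth-≤(k−1) arguments, giving N_k = 1 + N_{k-1}^2.
N_0 = 1
N_1 = 1 + 1^2 = 2
N_2 = 1 + 2^2 = 5
Explicitly: a, f3(a, a), f3(a, f3(a, a)), f3(f3(a, a), a), f3(f3(a, a), f3(a, a)).
So |H| = 5.
A ground atom is a predicate applied to a tuple of terms from H, so the count is the sum over predicates of |H|^arity:
  A: 5^2 = 25;  C: 5
Total ground atoms: 25 + 5 = 30.

30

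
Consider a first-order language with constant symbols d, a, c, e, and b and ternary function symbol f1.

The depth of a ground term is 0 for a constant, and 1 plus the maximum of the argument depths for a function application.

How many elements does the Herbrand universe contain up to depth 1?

Write N_k for the number of ground terms of depth ≤ k. A term of depth ≤ k is either a constant or a function symbol applied to arguments of depth ≤ k−1, so N_k = 5 + N_{k-1}^3.
N_0 = 5
N_1 = 5 + 5^3 = 130

130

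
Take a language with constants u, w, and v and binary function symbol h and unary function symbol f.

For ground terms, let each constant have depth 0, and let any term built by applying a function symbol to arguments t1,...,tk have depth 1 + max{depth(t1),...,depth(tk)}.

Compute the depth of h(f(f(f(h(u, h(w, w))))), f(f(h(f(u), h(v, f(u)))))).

depth(h(w, w)) = 1 + max(0, 0) = 1
depth(h(u, h(w, w))) = 1 + max(0, 1) = 2
depth(f(h(u, h(w, w)))) = 1 + depth(h(u, h(w, w))) = 1 + 2 = 3
depth(f(f(h(u, h(w, w))))) = 1 + depth(f(h(u, h(w, w)))) = 1 + 3 = 4
depth(f(f(f(h(u, h(w, w)))))) = 1 + depth(f(f(h(u, h(w, w))))) = 1 + 4 = 5
depth(f(u)) = 1 + depth(u) = 1 + 0 = 1
depth(h(v, f(u))) = 1 + max(0, 1) = 2
depth(h(f(u), h(v, f(u)))) = 1 + max(1, 2) = 3
depth(f(h(f(u), h(v, f(u))))) = 1 + depth(h(f(u), h(v, f(u)))) = 1 + 3 = 4
depth(f(f(h(f(u), h(v, f(u)))))) = 1 + depth(f(h(f(u), h(v, f(u))))) = 1 + 4 = 5
depth(h(f(f(f(h(u, h(w, w))))), f(f(h(f(u), h(v, f(u))))))) = 1 + max(5, 5) = 6

6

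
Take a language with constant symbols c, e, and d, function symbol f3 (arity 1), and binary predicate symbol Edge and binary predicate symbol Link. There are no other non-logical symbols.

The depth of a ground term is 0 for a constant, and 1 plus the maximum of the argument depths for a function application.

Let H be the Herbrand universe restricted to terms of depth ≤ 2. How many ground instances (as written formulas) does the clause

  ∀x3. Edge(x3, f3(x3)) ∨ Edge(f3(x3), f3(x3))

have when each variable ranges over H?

Ground terms of depth ≤ 2:
  Write N_k for the number of ground terms of depth ≤ k. A term of depth ≤ k is either a constant or a function symbol applied to arguments of depth ≤ k−1, so N_k = 3 + N_{k-1}.
  N_0 = 3
  N_1 = 3 + 3 = 6
  N_2 = 3 + 6 = 9
  Explicitly: c, e, d, f3(c), f3(e), f3(d), f3(f3(c)), f3(f3(e)), f3(f3(d)).
So there are 9 ground terms available for substitution.
The body mentions the single quantified variable x3; since ground terms form a free algebra, no two substitutions collapse to the same formula.
Number of ground instances = 9.

9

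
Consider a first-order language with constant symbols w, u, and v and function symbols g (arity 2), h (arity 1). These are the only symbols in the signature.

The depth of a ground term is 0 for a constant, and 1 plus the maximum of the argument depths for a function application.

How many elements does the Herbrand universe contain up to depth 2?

Write N_k for the number of ground terms of depth ≤ k. A term of depth ≤ k is either a constant or a function symbol applied to arguments of depth ≤ k−1, so N_k = 3 + N_{k-1}^2 + N_{k-1}.
N_0 = 3
N_1 = 3 + 3^2 + 3 = 15
N_2 = 3 + 15^2 + 15 = 243

243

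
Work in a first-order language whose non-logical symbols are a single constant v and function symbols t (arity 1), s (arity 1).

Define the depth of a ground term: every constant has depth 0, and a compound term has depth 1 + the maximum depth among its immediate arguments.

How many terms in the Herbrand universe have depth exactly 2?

4

Count level by level. With function symbols t/1, s/1, the terms of depth ≤ k are the 1 constant together with each function applied to depth-≤(k−1) tuples, so N_k = 1 + N_{k-1} + N_{k-1}.
N_0 = 1
N_1 = 1 + 1 + 1 = 3
N_2 = 1 + 3 + 3 = 7
Terms of depth exactly 2: N_2 − N_1 = 7 − 3 = 4.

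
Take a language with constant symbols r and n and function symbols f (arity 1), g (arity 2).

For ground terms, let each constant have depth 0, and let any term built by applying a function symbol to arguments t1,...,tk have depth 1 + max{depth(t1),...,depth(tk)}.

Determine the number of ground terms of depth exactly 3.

5478

Let N_k count ground terms of depth at most k. Each non-constant term of depth ≤ k is some function symbol applied to depth-≤(k−1) arguments, giving N_k = 2 + N_{k-1} + N_{k-1}^2.
N_0 = 2
N_1 = 2 + 2 + 2^2 = 8
N_2 = 2 + 8 + 8^2 = 74
N_3 = 2 + 74 + 74^2 = 5552
Terms of depth exactly 3: N_3 − N_2 = 5552 − 74 = 5478.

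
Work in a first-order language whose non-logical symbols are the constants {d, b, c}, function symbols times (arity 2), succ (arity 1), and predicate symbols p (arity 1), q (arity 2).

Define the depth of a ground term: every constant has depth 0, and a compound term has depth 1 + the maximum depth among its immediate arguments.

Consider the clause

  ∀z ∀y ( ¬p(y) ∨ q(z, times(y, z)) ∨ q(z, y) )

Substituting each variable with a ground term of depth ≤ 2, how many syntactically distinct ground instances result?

59049

Ground terms of depth ≤ 2:
  Let N_k = |{terms of depth ≤ k}|. Then N_0 = 3 and N_k = 3 + N_{k-1}^2 + N_{k-1} for k ≥ 1 (one summand per function symbol, arity giving the exponent).
  N_0 = 3
  N_1 = 3 + 3^2 + 3 = 15
  N_2 = 3 + 15^2 + 15 = 243
So there are 243 ground terms available for substitution.
The body mentions every one of the 2 quantified variables; since ground terms form a free algebra, no two substitutions collapse to the same formula.
Number of ground instances = 243^2 = 59049.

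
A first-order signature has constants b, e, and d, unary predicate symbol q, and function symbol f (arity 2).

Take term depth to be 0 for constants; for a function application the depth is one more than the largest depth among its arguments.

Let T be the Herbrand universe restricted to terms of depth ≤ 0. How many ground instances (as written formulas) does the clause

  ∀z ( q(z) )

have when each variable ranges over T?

3

Ground terms of depth ≤ 0:
  If N_k denotes the number of depth-≤k ground terms, the 3 constants give N_0 = 3, and each function symbol of arity r contributes N_{k-1}^r new terms at level k: N_k = 3 + N_{k-1}^2.
  N_0 = 3
So there are 3 ground terms available for substitution.
The body mentions the single quantified variable z; since ground terms form a free algebra, no two substitutions collapse to the same formula.
Number of ground instances = 3.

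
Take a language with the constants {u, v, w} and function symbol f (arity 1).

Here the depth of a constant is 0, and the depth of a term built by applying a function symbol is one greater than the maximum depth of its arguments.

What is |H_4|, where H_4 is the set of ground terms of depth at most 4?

Let N_k = |{terms of depth ≤ k}|. Then N_0 = 3 and N_k = 3 + N_{k-1} for k ≥ 1 (one summand per function symbol, arity giving the exponent).
N_0 = 3
N_1 = 3 + 3 = 6
N_2 = 3 + 6 = 9
N_3 = 3 + 9 = 12
N_4 = 3 + 12 = 15

15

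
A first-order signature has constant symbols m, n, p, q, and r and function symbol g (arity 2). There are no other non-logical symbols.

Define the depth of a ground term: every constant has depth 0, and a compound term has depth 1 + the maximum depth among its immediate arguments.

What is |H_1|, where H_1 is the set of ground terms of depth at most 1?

Let N_k count ground terms of depth at most k. Each non-constant term of depth ≤ k is some function symbol applied to depth-≤(k−1) arguments, giving N_k = 5 + N_{k-1}^2.
N_0 = 5
N_1 = 5 + 5^2 = 30

30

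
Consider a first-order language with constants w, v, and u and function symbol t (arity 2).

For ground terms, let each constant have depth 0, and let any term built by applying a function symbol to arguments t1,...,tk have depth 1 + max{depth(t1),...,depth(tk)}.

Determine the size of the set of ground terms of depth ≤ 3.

If N_k denotes the number of depth-≤k ground terms, the 3 constants give N_0 = 3, and each function symbol of arity r contributes N_{k-1}^r new terms at level k: N_k = 3 + N_{k-1}^2.
N_0 = 3
N_1 = 3 + 3^2 = 12
N_2 = 3 + 12^2 = 147
N_3 = 3 + 147^2 = 21612

21612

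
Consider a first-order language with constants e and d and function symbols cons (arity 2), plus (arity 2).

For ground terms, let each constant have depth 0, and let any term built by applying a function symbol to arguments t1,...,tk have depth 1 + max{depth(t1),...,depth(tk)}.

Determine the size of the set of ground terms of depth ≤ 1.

If N_k denotes the number of depth-≤k ground terms, the 2 constants give N_0 = 2, and each function symbol of arity r contributes N_{k-1}^r new terms at level k: N_k = 2 + N_{k-1}^2 + N_{k-1}^2.
N_0 = 2
N_1 = 2 + 2^2 + 2^2 = 10
Explicitly: e, d, cons(e, e), cons(e, d), cons(d, e), cons(d, d), plus(e, e), plus(e, d), plus(d, e), plus(d, d).

10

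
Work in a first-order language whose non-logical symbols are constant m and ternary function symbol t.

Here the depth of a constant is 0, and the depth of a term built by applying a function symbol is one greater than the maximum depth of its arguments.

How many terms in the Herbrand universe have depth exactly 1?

Count level by level. With function symbols t/3, the terms of depth ≤ k are the 1 constant together with each function applied to depth-≤(k−1) tuples, so N_k = 1 + N_{k-1}^3.
N_0 = 1
N_1 = 1 + 1^3 = 2
Terms of depth exactly 1: N_1 − N_0 = 2 − 1 = 1.

1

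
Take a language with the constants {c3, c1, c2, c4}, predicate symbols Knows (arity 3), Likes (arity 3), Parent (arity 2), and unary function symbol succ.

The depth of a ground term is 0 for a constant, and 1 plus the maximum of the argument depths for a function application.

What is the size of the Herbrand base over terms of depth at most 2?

3600

First count ground terms of depth ≤ 2.
Write N_k for the number of ground terms of depth ≤ k. A term of depth ≤ k is either a constant or a function symbol applied to arguments of depth ≤ k−1, so N_k = 4 + N_{k-1}.
N_0 = 4
N_1 = 4 + 4 = 8
N_2 = 4 + 8 = 12
Explicitly: c3, c1, c2, c4, succ(c3), succ(c1), succ(c2), succ(c4), succ(succ(c3)), succ(succ(c1)), succ(succ(c2)), succ(succ(c4)).
So |H| = 12.
A ground atom is a predicate applied to a tuple of terms from H, so the count is the sum over predicates of |H|^arity:
  Knows: 12^3 = 1728;  Likes: 12^3 = 1728;  Parent: 12^2 = 144
Total ground atoms: 1728 + 1728 + 144 = 3600.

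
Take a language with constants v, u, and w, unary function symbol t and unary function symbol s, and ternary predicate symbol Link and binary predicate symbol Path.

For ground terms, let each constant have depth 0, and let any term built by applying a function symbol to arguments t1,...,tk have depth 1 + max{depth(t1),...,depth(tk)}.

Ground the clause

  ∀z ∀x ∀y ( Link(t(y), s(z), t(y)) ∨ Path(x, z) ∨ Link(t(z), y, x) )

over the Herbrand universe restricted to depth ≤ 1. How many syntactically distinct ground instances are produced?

729

Ground terms of depth ≤ 1:
  If N_k denotes the number of depth-≤k ground terms, the 3 constants give N_0 = 3, and each function symbol of arity r contributes N_{k-1}^r new terms at level k: N_k = 3 + N_{k-1} + N_{k-1}.
  N_0 = 3
  N_1 = 3 + 3 + 3 = 9
So there are 9 ground terms available for substitution.
The clause has 3 distinct variables (z, x, y), each appearing in the body. In the free term algebra distinct substitutions yield syntactically distinct ground instances.
Number of ground instances = 9^3 = 729.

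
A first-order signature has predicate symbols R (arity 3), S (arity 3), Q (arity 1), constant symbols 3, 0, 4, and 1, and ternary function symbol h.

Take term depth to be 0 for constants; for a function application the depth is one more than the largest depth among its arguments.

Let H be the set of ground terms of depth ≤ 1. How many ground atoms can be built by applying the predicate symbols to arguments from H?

628932

First count ground terms of depth ≤ 1.
Let N_k = |{terms of depth ≤ k}|. Then N_0 = 4 and N_k = 4 + N_{k-1}^3 for k ≥ 1 (one summand per function symbol, arity giving the exponent).
N_0 = 4
N_1 = 4 + 4^3 = 68
So |H| = 68.
A ground atom is a predicate applied to a tuple of terms from H, so the count is the sum over predicates of |H|^arity:
  R: 68^3 = 314432;  S: 68^3 = 314432;  Q: 68
Total ground atoms: 314432 + 314432 + 68 = 628932.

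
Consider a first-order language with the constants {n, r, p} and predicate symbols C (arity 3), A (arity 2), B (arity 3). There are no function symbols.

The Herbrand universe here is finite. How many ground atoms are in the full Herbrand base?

63

With no function symbols, the Herbrand universe is just the 3 constants.
Ground atoms per predicate: C: 3^3 = 27, A: 3^2 = 9, B: 3^3 = 27.
Herbrand base size = 27 + 9 + 27 = 63.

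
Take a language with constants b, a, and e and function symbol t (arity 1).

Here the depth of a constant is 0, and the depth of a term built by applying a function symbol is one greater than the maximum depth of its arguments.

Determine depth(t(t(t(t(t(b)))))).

5

depth(t(b)) = 1 + depth(b) = 1 + 0 = 1
depth(t(t(b))) = 1 + depth(t(b)) = 1 + 1 = 2
depth(t(t(t(b)))) = 1 + depth(t(t(b))) = 1 + 2 = 3
depth(t(t(t(t(b))))) = 1 + depth(t(t(t(b)))) = 1 + 3 = 4
depth(t(t(t(t(t(b)))))) = 1 + depth(t(t(t(t(b))))) = 1 + 4 = 5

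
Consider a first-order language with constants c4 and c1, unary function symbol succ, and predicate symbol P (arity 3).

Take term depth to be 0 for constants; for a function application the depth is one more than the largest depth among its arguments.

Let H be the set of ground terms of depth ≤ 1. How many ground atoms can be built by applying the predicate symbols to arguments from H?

First count ground terms of depth ≤ 1.
Let N_k count ground terms of depth at most k. Each non-constant term of depth ≤ k is some function symbol applied to depth-≤(k−1) arguments, giving N_k = 2 + N_{k-1}.
N_0 = 2
N_1 = 2 + 2 = 4
Explicitly: c4, c1, succ(c4), succ(c1).
So |H| = 4.
For each predicate symbol, the number of ground atoms is |H| raised to its arity; summing:
  P: 4^3 = 64
Total ground atoms: 64.

64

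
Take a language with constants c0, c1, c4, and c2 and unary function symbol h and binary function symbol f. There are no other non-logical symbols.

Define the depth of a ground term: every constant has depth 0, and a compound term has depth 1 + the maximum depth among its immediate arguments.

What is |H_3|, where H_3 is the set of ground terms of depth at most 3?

Count level by level. With function symbols h/1, f/2, the terms of depth ≤ k are the 4 constants together with each function applied to depth-≤(k−1) tuples, so N_k = 4 + N_{k-1} + N_{k-1}^2.
N_0 = 4
N_1 = 4 + 4 + 4^2 = 24
N_2 = 4 + 24 + 24^2 = 604
N_3 = 4 + 604 + 604^2 = 365424

365424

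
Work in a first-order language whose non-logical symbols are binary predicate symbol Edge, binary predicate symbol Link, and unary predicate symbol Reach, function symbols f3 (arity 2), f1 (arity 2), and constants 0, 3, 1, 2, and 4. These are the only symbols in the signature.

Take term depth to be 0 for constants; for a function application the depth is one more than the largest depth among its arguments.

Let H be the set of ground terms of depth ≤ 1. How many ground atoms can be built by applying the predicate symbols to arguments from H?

6105

First count ground terms of depth ≤ 1.
Count level by level. With function symbols f3/2, f1/2, the terms of depth ≤ k are the 5 constants together with each function applied to depth-≤(k−1) tuples, so N_k = 5 + N_{k-1}^2 + N_{k-1}^2.
N_0 = 5
N_1 = 5 + 5^2 + 5^2 = 55
So |H| = 55.
A ground atom is a predicate applied to a tuple of terms from H, so the count is the sum over predicates of |H|^arity:
  Edge: 55^2 = 3025;  Link: 55^2 = 3025;  Reach: 55
Total ground atoms: 3025 + 3025 + 55 = 6105.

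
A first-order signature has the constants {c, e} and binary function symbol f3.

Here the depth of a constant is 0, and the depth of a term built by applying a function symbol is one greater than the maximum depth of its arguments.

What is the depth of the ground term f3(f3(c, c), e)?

depth(f3(c, c)) = 1 + max(0, 0) = 1
depth(f3(f3(c, c), e)) = 1 + max(1, 0) = 2

2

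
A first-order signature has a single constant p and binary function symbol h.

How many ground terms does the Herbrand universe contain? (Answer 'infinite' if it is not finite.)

The signature has at least one function symbol (h, arity 2) and at least one constant (p).
Iterating h gives infinitely many distinct ground terms: p, h(p, p), h(h(p, p), h(p, p)), ...
So the Herbrand universe is infinite.

infinite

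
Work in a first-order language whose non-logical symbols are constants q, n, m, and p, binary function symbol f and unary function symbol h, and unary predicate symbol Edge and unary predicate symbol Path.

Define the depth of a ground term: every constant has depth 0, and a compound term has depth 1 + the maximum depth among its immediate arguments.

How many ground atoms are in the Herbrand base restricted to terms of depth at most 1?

48

First count ground terms of depth ≤ 1.
Count level by level. With function symbols f/2, h/1, the terms of depth ≤ k are the 4 constants together with each function applied to depth-≤(k−1) tuples, so N_k = 4 + N_{k-1}^2 + N_{k-1}.
N_0 = 4
N_1 = 4 + 4^2 + 4 = 24
So |H| = 24.
A ground atom is a predicate applied to a tuple of terms from H, so the count is the sum over predicates of |H|^arity:
  Edge: 24;  Path: 24
Total ground atoms: 24 + 24 = 48.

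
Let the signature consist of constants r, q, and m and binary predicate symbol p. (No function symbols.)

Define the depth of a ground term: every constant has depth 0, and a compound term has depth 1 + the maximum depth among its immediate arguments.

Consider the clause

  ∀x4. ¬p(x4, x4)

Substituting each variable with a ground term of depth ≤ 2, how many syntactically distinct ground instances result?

Ground terms of depth ≤ 2:
  With no function symbols every ground term is a constant, so there are exactly 3 ground terms at every depth bound.
  N_0 = 3
  N_1 = 3
  N_2 = 3
  Explicitly: r, q, m.
So there are 3 ground terms available for substitution.
The variable x4 ranges independently over the available ground terms, and distinct assignments produce distinct instances.
Number of ground instances = 3.

3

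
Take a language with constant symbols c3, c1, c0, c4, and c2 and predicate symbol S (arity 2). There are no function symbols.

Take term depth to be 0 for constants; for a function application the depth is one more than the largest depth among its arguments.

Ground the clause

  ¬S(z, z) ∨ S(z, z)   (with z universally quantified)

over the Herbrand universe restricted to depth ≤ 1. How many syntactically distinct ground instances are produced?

Ground terms of depth ≤ 1:
  With no function symbols every ground term is a constant, so there are exactly 5 ground terms at every depth bound.
  N_0 = 5
  N_1 = 5
  Explicitly: c3, c1, c0, c4, c2.
So there are 5 ground terms available for substitution.
There is 1 variable to instantiate (z),  occurring in at least one literal, so different choices give different ground instances.
Number of ground instances = 5.

5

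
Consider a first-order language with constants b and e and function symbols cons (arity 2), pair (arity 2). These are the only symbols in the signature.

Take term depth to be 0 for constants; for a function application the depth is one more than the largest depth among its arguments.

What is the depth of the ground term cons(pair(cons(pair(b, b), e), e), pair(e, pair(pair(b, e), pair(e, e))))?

depth(pair(b, b)) = 1 + max(0, 0) = 1
depth(cons(pair(b, b), e)) = 1 + max(1, 0) = 2
depth(pair(cons(pair(b, b), e), e)) = 1 + max(2, 0) = 3
depth(pair(b, e)) = 1 + max(0, 0) = 1
depth(pair(e, e)) = 1 + max(0, 0) = 1
depth(pair(pair(b, e), pair(e, e))) = 1 + max(1, 1) = 2
depth(pair(e, pair(pair(b, e), pair(e, e)))) = 1 + max(0, 2) = 3
depth(cons(pair(cons(pair(b, b), e), e), pair(e, pair(pair(b, e), pair(e, e))))) = 1 + max(3, 3) = 4

4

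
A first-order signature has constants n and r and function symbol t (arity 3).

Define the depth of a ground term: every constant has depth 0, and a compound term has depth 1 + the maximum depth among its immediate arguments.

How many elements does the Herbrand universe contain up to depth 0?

2

Let N_k count ground terms of depth at most k. Each non-constant term of depth ≤ k is some function symbol applied to depth-≤(k−1) arguments, giving N_k = 2 + N_{k-1}^3.
N_0 = 2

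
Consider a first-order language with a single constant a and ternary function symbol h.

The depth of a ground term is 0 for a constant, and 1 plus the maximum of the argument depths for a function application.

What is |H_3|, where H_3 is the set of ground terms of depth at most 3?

Let N_k = |{terms of depth ≤ k}|. Then N_0 = 1 and N_k = 1 + N_{k-1}^3 for k ≥ 1 (one summand per function symbol, arity giving the exponent).
N_0 = 1
N_1 = 1 + 1^3 = 2
N_2 = 1 + 2^3 = 9
N_3 = 1 + 9^3 = 730

730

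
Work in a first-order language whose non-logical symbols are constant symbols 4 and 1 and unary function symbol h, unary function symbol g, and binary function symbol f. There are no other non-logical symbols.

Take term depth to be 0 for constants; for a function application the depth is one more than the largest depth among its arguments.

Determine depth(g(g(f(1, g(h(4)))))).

depth(h(4)) = 1 + depth(4) = 1 + 0 = 1
depth(g(h(4))) = 1 + depth(h(4)) = 1 + 1 = 2
depth(f(1, g(h(4)))) = 1 + max(0, 2) = 3
depth(g(f(1, g(h(4))))) = 1 + depth(f(1, g(h(4)))) = 1 + 3 = 4
depth(g(g(f(1, g(h(4)))))) = 1 + depth(g(f(1, g(h(4))))) = 1 + 4 = 5

5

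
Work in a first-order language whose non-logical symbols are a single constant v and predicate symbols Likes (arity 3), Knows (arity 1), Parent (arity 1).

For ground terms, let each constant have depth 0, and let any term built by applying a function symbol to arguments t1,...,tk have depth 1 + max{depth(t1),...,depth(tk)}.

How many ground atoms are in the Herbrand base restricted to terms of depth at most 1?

First count ground terms of depth ≤ 1.
With no function symbols every ground term is a constant, so there is exactly 1 ground term at every depth bound.
N_0 = 1
N_1 = 1
So |H| = 1.
A ground atom is a predicate applied to a tuple of terms from H, so the count is the sum over predicates of |H|^arity:
  Likes: 1^3 = 1;  Knows: 1;  Parent: 1
Total ground atoms: 1 + 1 + 1 = 3.

3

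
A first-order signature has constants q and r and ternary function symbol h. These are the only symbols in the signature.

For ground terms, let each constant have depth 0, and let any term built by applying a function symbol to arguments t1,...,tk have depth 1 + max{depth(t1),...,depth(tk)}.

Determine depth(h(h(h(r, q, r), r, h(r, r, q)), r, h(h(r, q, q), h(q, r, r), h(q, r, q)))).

3

depth(h(r, q, r)) = 1 + max(0, 0, 0) = 1
depth(h(r, r, q)) = 1 + max(0, 0, 0) = 1
depth(h(h(r, q, r), r, h(r, r, q))) = 1 + max(1, 0, 1) = 2
depth(h(r, q, q)) = 1 + max(0, 0, 0) = 1
depth(h(q, r, r)) = 1 + max(0, 0, 0) = 1
depth(h(q, r, q)) = 1 + max(0, 0, 0) = 1
depth(h(h(r, q, q), h(q, r, r), h(q, r, q))) = 1 + max(1, 1, 1) = 2
depth(h(h(h(r, q, r), r, h(r, r, q)), r, h(h(r, q, q), h(q, r, r), h(q, r, q)))) = 1 + max(2, 0, 2) = 3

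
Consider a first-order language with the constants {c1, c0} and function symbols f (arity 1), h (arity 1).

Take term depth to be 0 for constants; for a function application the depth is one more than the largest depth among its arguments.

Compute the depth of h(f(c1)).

2

depth(f(c1)) = 1 + depth(c1) = 1 + 0 = 1
depth(h(f(c1))) = 1 + depth(f(c1)) = 1 + 1 = 2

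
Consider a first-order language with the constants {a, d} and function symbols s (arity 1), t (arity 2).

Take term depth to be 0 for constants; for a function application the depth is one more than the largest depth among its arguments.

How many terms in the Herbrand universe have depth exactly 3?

5478

Count level by level. With function symbols s/1, t/2, the terms of depth ≤ k are the 2 constants together with each function applied to depth-≤(k−1) tuples, so N_k = 2 + N_{k-1} + N_{k-1}^2.
N_0 = 2
N_1 = 2 + 2 + 2^2 = 8
N_2 = 2 + 8 + 8^2 = 74
N_3 = 2 + 74 + 74^2 = 5552
Terms of depth exactly 3: N_3 − N_2 = 5552 − 74 = 5478.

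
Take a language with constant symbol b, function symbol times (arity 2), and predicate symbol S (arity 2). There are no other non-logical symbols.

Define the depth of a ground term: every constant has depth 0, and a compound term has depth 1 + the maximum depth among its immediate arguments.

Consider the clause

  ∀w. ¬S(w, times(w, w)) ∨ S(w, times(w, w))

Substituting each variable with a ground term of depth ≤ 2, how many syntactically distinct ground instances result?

5

Ground terms of depth ≤ 2:
  Let N_k count ground terms of depth at most k. Each non-constant term of depth ≤ k is some function symbol applied to depth-≤(k−1) arguments, giving N_k = 1 + N_{k-1}^2.
  N_0 = 1
  N_1 = 1 + 1^2 = 2
  N_2 = 1 + 2^2 = 5
  Explicitly: b, times(b, b), times(b, times(b, b)), times(times(b, b), b), times(times(b, b), times(b, b)).
So there are 5 ground terms available for substitution.
The variable w ranges independently over the available ground terms, and distinct assignments produce distinct instances.
Number of ground instances = 5.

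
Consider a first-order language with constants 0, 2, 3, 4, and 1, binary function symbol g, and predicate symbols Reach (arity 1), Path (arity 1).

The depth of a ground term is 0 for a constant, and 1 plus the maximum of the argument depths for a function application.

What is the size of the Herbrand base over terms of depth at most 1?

60

First count ground terms of depth ≤ 1.
If N_k denotes the number of depth-≤k ground terms, the 5 constants give N_0 = 5, and each function symbol of arity r contributes N_{k-1}^r new terms at level k: N_k = 5 + N_{k-1}^2.
N_0 = 5
N_1 = 5 + 5^2 = 30
So |H| = 30.
A ground atom is a predicate applied to a tuple of terms from H, so the count is the sum over predicates of |H|^arity:
  Reach: 30;  Path: 30
Total ground atoms: 30 + 30 = 60.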